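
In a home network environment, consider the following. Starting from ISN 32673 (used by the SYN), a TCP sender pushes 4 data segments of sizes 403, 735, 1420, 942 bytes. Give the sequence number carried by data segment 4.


The SYN occupies sequence number ISN = 32673, so the first data byte is ISN + 1 = 32674.
SEQ of data segment i = (ISN + 1) + sum of payload sizes of segments 1..i-1.
Segment 1: SEQ = 32674, payload = 403 bytes
Segment 2: SEQ = 33077, payload = 735 bytes
Segment 3: SEQ = 33812, payload = 1420 bytes
Segment 4: SEQ = 35232, payload = 942 bytes
SEQ of segment 4 = 32674 + 403 + 735 + 1420 = 35232

35232


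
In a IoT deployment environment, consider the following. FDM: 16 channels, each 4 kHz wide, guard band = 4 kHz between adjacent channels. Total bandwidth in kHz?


Given: 16 channels, 4 kHz each, guard = 4 kHz
Channel bandwidth = 16 * 4 = 64 kHz
Guard bands = 15 gaps * 4 kHz = 60 kHz
Total = 64 + 60 = 124 kHz

124


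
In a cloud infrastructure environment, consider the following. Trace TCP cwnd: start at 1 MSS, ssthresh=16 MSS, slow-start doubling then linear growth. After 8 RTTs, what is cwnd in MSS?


RTT 0: cwnd = 1 MSS (initial)
RTT 1: cwnd = 2 MSS (slow start, doubled)
RTT 2: cwnd = 4 MSS (slow start, doubled)
RTT 3: cwnd = 8 MSS (slow start, doubled)
RTT 4: cwnd = 16 MSS (slow start, doubled)
RTT 5: cwnd = 17 MSS (congestion avoidance, +1)
RTT 6: cwnd = 18 MSS (congestion avoidance, +1)
RTT 7: cwnd = 19 MSS (congestion avoidance, +1)
RTT 8: cwnd = 20 MSS (congestion avoidance, +1)

20


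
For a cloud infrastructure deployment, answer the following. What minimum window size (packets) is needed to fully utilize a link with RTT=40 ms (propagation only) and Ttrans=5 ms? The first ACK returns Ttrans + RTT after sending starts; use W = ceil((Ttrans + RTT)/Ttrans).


Given: Ttrans = 5 ms, RTT = 40 ms (= 2 * Tprop, Tprop = 20 ms)
Time until first ACK returns = Ttrans + RTT = 5 + 40 = 45 ms
Need W * Ttrans >= Ttrans + RTT  ->  W >= (Ttrans + RTT) / Ttrans
(Ttrans + RTT) / Ttrans = 45 / 5 = 9
W_min = ceil(9) = 9

9


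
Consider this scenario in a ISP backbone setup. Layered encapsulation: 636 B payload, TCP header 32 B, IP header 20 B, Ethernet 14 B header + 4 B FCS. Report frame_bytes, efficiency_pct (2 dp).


TCP segment = 636 + 32 = 668 B
IP packet = 668 + 20 = 688 B
Ethernet frame = 688 + 14 + 4 = 706 B
Efficiency = app / frame = 636 / 706 = 0.900850 = 90.0850% -> 90.08% (2 dp)

706, 90.08


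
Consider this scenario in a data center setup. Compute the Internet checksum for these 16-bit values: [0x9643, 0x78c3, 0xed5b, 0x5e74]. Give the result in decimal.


Given words: [0x9643, 0x78c3, 0xed5b, 0x5e74]
Step 1: Sum all words
Raw sum = 38467 + 30915 + 60763 + 24180 = 154325
Step 2: Fold carry: (23253 + 2) = 23255
One's complement = ~23255 & 0xFFFF = 42280

42280


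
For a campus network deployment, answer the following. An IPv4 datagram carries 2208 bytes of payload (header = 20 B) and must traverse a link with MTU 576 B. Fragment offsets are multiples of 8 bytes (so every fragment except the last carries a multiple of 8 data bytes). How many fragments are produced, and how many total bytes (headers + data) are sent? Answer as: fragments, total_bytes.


Max data per non-final fragment = floor((MTU - header)/8)*8 = floor((576 - 20)/8)*8 = floor(556/8)*8 = 552 B
Final fragment needs no 8-byte alignment: it can carry up to MTU - header = 556 B
Non-final fragments needed = ceil((payload - 556) / 552) = ceil(1652/552) = ceil(2.9928) = 3
Number of fragments = 3 + 1 = 4
Fragment sizes (data): 3 * 552 B + 552 B (last, 552 <= 556 OK)
Total bytes sent = payload + n_frags * header = 2208 + 4*20 = 2208 + 80 = 2288 B

4, 2288


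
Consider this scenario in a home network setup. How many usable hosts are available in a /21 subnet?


Given: subnet mask /21
Host bits = 32 - 21 = 11
Total addresses = 2^11 = 2048
Usable hosts = 2048 - 2 (network + broadcast) = 2046

2046


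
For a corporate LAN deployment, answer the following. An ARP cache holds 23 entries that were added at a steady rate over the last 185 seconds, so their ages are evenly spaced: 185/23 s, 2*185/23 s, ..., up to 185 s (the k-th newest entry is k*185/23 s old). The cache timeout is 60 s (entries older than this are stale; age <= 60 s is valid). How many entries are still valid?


Ages are k * 185/23 s for k = 1..23 (spacing = 8.0435 s).
Entry k is valid iff k * 185/23 <= 60 iff k <= 23 * 60 / 185 = 7.4595
n_valid = floor(7.4595) = 7
(n_stale = 23 - 7 = 16)

7


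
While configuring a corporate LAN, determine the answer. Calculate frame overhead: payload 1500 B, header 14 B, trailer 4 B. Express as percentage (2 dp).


Given: payload = 1500 B, header = 14 B, trailer = 4 B
Overhead bytes = header + trailer = 14 + 4 = 18
Total frame = payload + overhead = 1500 + 18 = 1518
Overhead % = 18 / 1518 * 100 = 1.1858% -> 1.19% (2 dp)

1.19


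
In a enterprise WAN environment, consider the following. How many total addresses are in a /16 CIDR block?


Given: CIDR prefix /16
Host bits = 32 - 16 = 16
Total addresses = 2^16 = 65536

65536


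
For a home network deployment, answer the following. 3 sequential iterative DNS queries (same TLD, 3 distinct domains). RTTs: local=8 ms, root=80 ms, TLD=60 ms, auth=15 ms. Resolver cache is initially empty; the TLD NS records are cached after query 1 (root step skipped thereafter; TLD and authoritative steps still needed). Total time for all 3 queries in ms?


Lookup 1 (cold cache): local + root + TLD + auth = 8 + 80 + 60 + 15 = 163 ms
Lookups 2..3 (TLD NS cached -> skip root; new domain -> still ask TLD and auth): local + TLD + auth = 8 + 60 + 15 = 83 ms each
Remaining 2 lookups: 2 * 83 = 166 ms
Total = 163 + 166 = 329 ms

329


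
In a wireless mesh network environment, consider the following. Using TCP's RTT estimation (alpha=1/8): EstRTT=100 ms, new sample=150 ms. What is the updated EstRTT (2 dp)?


Given: EstRTT = 100 ms, SampleRTT = 150 ms, alpha = 1/8
New EstRTT = (1 - alpha) * EstRTT + alpha * SampleRTT
(7/8) * 100 = 87.5
(1/8) * 150 = 18.75
New EstRTT = 87.5 + 18.75 = 106.25 ms -> 106.25 ms (2 dp)

106.25


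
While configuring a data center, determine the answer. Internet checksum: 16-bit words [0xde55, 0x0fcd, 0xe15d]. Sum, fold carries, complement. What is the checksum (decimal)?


Given words: [0xde55, 0x0fcd, 0xe15d]
Step 1: Sum all words
Raw sum = 56917 + 4045 + 57693 = 118655
Step 2: Fold carry: (53119 + 1) = 53120
One's complement = ~53120 & 0xFFFF = 12415

12415


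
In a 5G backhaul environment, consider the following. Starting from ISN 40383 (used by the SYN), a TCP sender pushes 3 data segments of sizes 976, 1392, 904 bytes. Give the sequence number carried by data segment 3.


The SYN occupies sequence number ISN = 40383, so the first data byte is ISN + 1 = 40384.
SEQ of data segment i = (ISN + 1) + sum of payload sizes of segments 1..i-1.
Segment 1: SEQ = 40384, payload = 976 bytes
Segment 2: SEQ = 41360, payload = 1392 bytes
Segment 3: SEQ = 42752, payload = 904 bytes
SEQ of segment 3 = 40384 + 976 + 1392 = 42752

42752


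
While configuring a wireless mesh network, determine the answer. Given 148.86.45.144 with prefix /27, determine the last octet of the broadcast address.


Given: IP = 148.86.45.144, prefix = /27
Host bits = 32 - 27 = 5
Network last octet = 144 AND mask = 128
Host part size = 2^5 - 1 = 31
Broadcast last octet = 128 OR 31 = 159

159


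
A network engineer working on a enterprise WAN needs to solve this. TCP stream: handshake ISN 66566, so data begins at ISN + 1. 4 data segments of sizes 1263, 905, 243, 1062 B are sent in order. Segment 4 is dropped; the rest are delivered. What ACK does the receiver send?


SYN uses sequence number 66566; first data byte = ISN + 1 = 66567.
Segment 1: SEQ = 66567, len = 1263 B, covers [66567, 67829]
Segment 2: SEQ = 67830, len = 905 B, covers [67830, 68734]
Segment 3: SEQ = 68735, len = 243 B, covers [68735, 68977]
Segment 4: SEQ = 68978, len = 1062 B, covers [68978, 70039] [LOST]
In-order data received: bytes [66567, 68977] (segments 1..3).
Segment 4 missing -> gap begins at byte 68978.
Cumulative ACK = next expected in-order byte = 66567 + 1263 + 905 + 243 = 68978

68978


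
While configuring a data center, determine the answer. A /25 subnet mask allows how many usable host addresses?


Given: subnet mask /25
Host bits = 32 - 25 = 7
Total addresses = 2^7 = 128
Usable hosts = 128 - 2 (network + broadcast) = 126

126


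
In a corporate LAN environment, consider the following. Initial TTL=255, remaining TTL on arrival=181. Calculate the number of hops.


Given: initial TTL = 255, received TTL = 181
Hops = initial TTL - received TTL
Hops = 255 - 181 = 74

74


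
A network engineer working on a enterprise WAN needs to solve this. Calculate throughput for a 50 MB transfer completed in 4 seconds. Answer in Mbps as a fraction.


Given: file = 50 MB, time = 4 s
File in Mb = 50 * 8 = 400 Mb
Throughput = 400 / 4 Mbps
Throughput = 100 Mbps

100


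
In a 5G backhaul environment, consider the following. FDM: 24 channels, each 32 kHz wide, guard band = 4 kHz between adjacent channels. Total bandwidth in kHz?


Given: 24 channels, 32 kHz each, guard = 4 kHz
Channel bandwidth = 24 * 32 = 768 kHz
Guard bands = 23 gaps * 4 kHz = 92 kHz
Total = 768 + 92 = 860 kHz

860


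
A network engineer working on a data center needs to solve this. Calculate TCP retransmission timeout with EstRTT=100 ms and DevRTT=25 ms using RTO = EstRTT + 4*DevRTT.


Given: EstRTT = 100 ms, DevRTT = 25 ms
Timeout = EstRTT + 4 * DevRTT
4 * DevRTT = 4 * 25 = 100
Timeout = 100 + 100 = 200 ms

200


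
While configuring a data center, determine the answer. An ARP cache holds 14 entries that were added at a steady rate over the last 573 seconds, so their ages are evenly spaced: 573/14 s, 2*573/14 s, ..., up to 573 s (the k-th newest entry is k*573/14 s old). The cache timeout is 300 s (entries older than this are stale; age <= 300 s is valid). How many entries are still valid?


Ages are k * 573/14 s for k = 1..14 (spacing = 40.9286 s).
Entry k is valid iff k * 573/14 <= 300 iff k <= 14 * 300 / 573 = 7.3298
n_valid = floor(7.3298) = 7
(n_stale = 14 - 7 = 7)

7


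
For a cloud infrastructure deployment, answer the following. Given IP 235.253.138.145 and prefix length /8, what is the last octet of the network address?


Given: IP = 235.253.138.145, prefix = /8
Subnet mask = 255.0.0.0
Last octet of IP: 145
Last octet of mask: 0
Network last octet = 145 AND 0 = 0

0


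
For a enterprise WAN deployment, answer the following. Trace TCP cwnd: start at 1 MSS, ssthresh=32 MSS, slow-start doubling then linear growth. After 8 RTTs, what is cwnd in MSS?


RTT 0: cwnd = 1 MSS (initial)
RTT 1: cwnd = 2 MSS (slow start, doubled)
RTT 2: cwnd = 4 MSS (slow start, doubled)
RTT 3: cwnd = 8 MSS (slow start, doubled)
RTT 4: cwnd = 16 MSS (slow start, doubled)
RTT 5: cwnd = 32 MSS (slow start, doubled)
RTT 6: cwnd = 33 MSS (congestion avoidance, +1)
RTT 7: cwnd = 34 MSS (congestion avoidance, +1)
RTT 8: cwnd = 35 MSS (congestion avoidance, +1)

35


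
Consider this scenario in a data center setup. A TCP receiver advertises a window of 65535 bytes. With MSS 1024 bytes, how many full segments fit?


Given: RWND = 65535 bytes, MSS = 1024 bytes
Full segments = floor(RWND / MSS)
Full segments = floor(65535 / 1024)
Full segments = floor(63.999) = 63

63


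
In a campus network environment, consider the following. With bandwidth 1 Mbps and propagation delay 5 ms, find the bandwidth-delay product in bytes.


Given: bandwidth = 1 Mbps, delay = 5 ms
BDP in bits = 1 * 10^6 * 5 / 1000
BDP in bits = 5000
BDP in bytes = 5000 / 8 = 625

625


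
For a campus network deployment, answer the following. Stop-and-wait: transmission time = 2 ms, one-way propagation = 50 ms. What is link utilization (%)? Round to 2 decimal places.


Given: Ttrans = 2 ms, Tprop = 50 ms
RTT = 2 * Tprop = 2 * 50 = 100 ms
U = Ttrans / (Ttrans + RTT)
U = 2 / (2 + 100)
U = 2 / 102 = 0.019608
U% = 1.96%

1.96


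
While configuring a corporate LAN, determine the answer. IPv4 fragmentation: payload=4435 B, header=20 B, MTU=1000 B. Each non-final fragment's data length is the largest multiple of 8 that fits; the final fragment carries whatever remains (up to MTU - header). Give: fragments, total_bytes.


Max data per non-final fragment = floor((MTU - header)/8)*8 = floor((1000 - 20)/8)*8 = floor(980/8)*8 = 976 B
Final fragment needs no 8-byte alignment: it can carry up to MTU - header = 980 B
Non-final fragments needed = ceil((payload - 980) / 976) = ceil(3455/976) = ceil(3.5400) = 4
Number of fragments = 4 + 1 = 5
Fragment sizes (data): 4 * 976 B + 531 B (last, 531 <= 980 OK)
Total bytes sent = payload + n_frags * header = 4435 + 5*20 = 4435 + 100 = 4535 B

5, 4535


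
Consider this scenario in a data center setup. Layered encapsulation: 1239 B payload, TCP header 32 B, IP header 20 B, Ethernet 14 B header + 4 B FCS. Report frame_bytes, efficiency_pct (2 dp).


TCP segment = 1239 + 32 = 1271 B
IP packet = 1271 + 20 = 1291 B
Ethernet frame = 1291 + 14 + 4 = 1309 B
Efficiency = app / frame = 1239 / 1309 = 0.946524 = 94.6524% -> 94.65% (2 dp)

1309, 94.65


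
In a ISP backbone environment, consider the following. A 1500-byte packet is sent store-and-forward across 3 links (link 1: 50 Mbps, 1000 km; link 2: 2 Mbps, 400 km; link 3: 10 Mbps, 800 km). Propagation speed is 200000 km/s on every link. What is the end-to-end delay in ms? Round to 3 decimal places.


Packet = 1500 bytes = 12000 bits. Store-and-forward: sum (t_trans + t_prop) per link.
Link 1: t_trans = 12000/(50*10^6) s = 0.2400 ms; t_prop = 1000/200000 s = 5.0000 ms; subtotal = 5.2400 ms
Link 2: t_trans = 12000/(2*10^6) s = 6.0000 ms; t_prop = 400/200000 s = 2.0000 ms; subtotal = 8.0000 ms
Link 3: t_trans = 12000/(10*10^6) s = 1.2000 ms; t_prop = 800/200000 s = 4.0000 ms; subtotal = 5.2000 ms
End-to-end = 5.2400 + 8.0000 + 5.2000 = 18.4400 ms -> 18.440 ms (3 dp)

18.440


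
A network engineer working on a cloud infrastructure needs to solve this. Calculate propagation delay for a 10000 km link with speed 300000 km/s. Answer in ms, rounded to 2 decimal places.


Given: distance = 10000 km, speed = 300000 km/s
Delay = distance / speed = 10000 / 300000 seconds
Delay in ms = 10000 * 1000 / 300000
Delay = 33.3333 ms
Rounded to 2 dp = 33.33 ms

33.33


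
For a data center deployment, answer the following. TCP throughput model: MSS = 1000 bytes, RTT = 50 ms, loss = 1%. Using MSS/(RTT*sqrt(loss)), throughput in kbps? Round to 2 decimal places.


Given: MSS = 1000 bytes, RTT = 50 ms, loss = 1%
RTT in seconds = 50 / 1000 = 0.05
Loss rate = 1% = 0.01
sqrt(loss) = sqrt(0.01) = 0.1
Throughput (bytes/s) = 1000 / (0.05 * 0.1) = 200000.0000
Throughput (kbps) = 200000.0000 * 8 / 1000 = 1600.000000 -> 1600.00 kbps (2 dp)

1600.00


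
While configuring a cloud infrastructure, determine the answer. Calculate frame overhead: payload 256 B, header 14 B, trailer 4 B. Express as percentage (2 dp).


Given: payload = 256 B, header = 14 B, trailer = 4 B
Overhead bytes = header + trailer = 14 + 4 = 18
Total frame = payload + overhead = 256 + 18 = 274
Overhead % = 18 / 274 * 100 = 6.5693% -> 6.57% (2 dp)

6.57


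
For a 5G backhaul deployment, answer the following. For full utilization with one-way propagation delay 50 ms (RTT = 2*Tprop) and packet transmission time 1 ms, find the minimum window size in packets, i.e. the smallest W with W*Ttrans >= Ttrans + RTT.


Given: Ttrans = 1 ms, RTT = 100 ms (= 2 * Tprop, Tprop = 50 ms)
Time until first ACK returns = Ttrans + RTT = 1 + 100 = 101 ms
Need W * Ttrans >= Ttrans + RTT  ->  W >= (Ttrans + RTT) / Ttrans
(Ttrans + RTT) / Ttrans = 101 / 1 = 101
W_min = ceil(101) = 101

101


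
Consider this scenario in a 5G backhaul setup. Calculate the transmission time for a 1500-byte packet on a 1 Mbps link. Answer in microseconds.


Given: packet = 1500 bytes, bandwidth = 1 Mbps
Packet in bits = 1500 * 8 = 12000 bits
Bandwidth = 1 * 10^6 = 1000000 bps
Time = 12000 / 1000000 seconds
Time in us = 12000 * 10^6 / 1000000 = 12000

12000


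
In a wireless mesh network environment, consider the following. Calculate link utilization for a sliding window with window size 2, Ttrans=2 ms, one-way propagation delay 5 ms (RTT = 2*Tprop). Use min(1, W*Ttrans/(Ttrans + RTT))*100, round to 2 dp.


Given: W = 2, Ttrans = 2 ms, RTT = 10 ms (= 2 * Tprop, Tprop = 5 ms)
Cycle time = Ttrans + RTT = 2 + 10 = 12 ms (first packet sent until its ACK returns)
W * Ttrans = 2 * 2 = 4 ms of sending per cycle
W * Ttrans / (Ttrans + RTT) = 4 / 12 = 0.333333
U = min(1, 0.333333) = 0.333333
U% = 33.33%

33.33


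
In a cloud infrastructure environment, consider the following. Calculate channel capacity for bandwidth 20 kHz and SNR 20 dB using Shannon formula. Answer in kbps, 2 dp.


Given: B = 20 kHz, SNR = 20 dB
SNR linear = 10^(20/10) = 100
1 + SNR = 101
log2(101) = 6.6582114828
C = 20 * 1000 * 6.6582114828 = 133164.2297 bps
C = 133.164230 kbps -> 133.16 kbps (2 dp)

133.16


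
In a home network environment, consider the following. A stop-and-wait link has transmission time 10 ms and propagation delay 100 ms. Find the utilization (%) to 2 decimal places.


Given: Ttrans = 10 ms, Tprop = 100 ms
RTT = 2 * Tprop = 2 * 100 = 200 ms
U = Ttrans / (Ttrans + RTT)
U = 10 / (10 + 200)
U = 10 / 210 = 0.047619
U% = 4.76%

4.76


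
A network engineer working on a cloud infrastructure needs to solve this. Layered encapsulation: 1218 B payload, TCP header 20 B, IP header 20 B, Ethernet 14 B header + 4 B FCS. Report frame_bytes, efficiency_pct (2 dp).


TCP segment = 1218 + 20 = 1238 B
IP packet = 1238 + 20 = 1258 B
Ethernet frame = 1258 + 14 + 4 = 1276 B
Efficiency = app / frame = 1218 / 1276 = 0.954545 = 95.4545% -> 95.45% (2 dp)

1276, 95.45


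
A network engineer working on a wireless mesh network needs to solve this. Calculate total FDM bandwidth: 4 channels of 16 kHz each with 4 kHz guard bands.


Given: 4 channels, 16 kHz each, guard = 4 kHz
Channel bandwidth = 4 * 16 = 64 kHz
Guard bands = 3 gaps * 4 kHz = 12 kHz
Total = 64 + 12 = 76 kHz

76


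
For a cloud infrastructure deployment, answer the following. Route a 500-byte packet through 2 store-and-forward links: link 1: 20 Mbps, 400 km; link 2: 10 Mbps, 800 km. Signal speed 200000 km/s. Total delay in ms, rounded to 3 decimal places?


Packet = 500 bytes = 4000 bits. Store-and-forward: sum (t_trans + t_prop) per link.
Link 1: t_trans = 4000/(20*10^6) s = 0.2000 ms; t_prop = 400/200000 s = 2.0000 ms; subtotal = 2.2000 ms
Link 2: t_trans = 4000/(10*10^6) s = 0.4000 ms; t_prop = 800/200000 s = 4.0000 ms; subtotal = 4.4000 ms
End-to-end = 2.2000 + 4.4000 = 6.6000 ms -> 6.600 ms (3 dp)

6.600


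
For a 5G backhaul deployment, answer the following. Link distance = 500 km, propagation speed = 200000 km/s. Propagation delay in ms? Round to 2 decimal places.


Given: distance = 500 km, speed = 200000 km/s
Delay = distance / speed = 500 / 200000 seconds
Delay in ms = 500 * 1000 / 200000
Delay = 2.5000 ms
Rounded to 2 dp = 2.50 ms

2.50


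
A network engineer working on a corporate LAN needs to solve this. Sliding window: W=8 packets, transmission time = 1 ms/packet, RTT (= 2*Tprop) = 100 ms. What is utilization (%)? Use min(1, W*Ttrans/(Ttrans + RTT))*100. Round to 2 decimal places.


Given: W = 8, Ttrans = 1 ms, RTT = 100 ms (= 2 * Tprop, Tprop = 50 ms)
Cycle time = Ttrans + RTT = 1 + 100 = 101 ms (first packet sent until its ACK returns)
W * Ttrans = 8 * 1 = 8 ms of sending per cycle
W * Ttrans / (Ttrans + RTT) = 8 / 101 = 0.079208
U = min(1, 0.079208) = 0.079208
U% = 7.92%

7.92


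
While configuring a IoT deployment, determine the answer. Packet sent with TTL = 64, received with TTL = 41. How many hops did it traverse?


Given: initial TTL = 64, received TTL = 41
Hops = initial TTL - received TTL
Hops = 64 - 41 = 23

23


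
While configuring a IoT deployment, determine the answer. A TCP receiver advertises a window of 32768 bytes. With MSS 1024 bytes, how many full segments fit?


Given: RWND = 32768 bytes, MSS = 1024 bytes
Full segments = floor(RWND / MSS)
Full segments = floor(32768 / 1024)
Full segments = floor(32.0) = 32

32


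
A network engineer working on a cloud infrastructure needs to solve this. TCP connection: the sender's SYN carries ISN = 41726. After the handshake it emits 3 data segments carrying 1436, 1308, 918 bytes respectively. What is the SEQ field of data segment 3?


The SYN occupies sequence number ISN = 41726, so the first data byte is ISN + 1 = 41727.
SEQ of data segment i = (ISN + 1) + sum of payload sizes of segments 1..i-1.
Segment 1: SEQ = 41727, payload = 1436 bytes
Segment 2: SEQ = 43163, payload = 1308 bytes
Segment 3: SEQ = 44471, payload = 918 bytes
SEQ of segment 3 = 41727 + 1436 + 1308 = 44471

44471


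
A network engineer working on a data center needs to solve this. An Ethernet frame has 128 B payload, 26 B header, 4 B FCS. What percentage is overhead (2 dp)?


Given: payload = 128 B, header = 26 B, trailer = 4 B
Overhead bytes = header + trailer = 26 + 4 = 30
Total frame = payload + overhead = 128 + 30 = 158
Overhead % = 30 / 158 * 100 = 18.9873% -> 18.99% (2 dp)

18.99


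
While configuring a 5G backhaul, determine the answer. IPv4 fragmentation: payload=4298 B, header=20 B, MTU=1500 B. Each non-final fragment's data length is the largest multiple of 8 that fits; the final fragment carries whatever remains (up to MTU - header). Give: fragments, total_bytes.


Max data per non-final fragment = floor((MTU - header)/8)*8 = floor((1500 - 20)/8)*8 = floor(1480/8)*8 = 1480 B
Final fragment needs no 8-byte alignment: it can carry up to MTU - header = 1480 B
Non-final fragments needed = ceil((payload - 1480) / 1480) = ceil(2818/1480) = ceil(1.9041) = 2
Number of fragments = 2 + 1 = 3
Fragment sizes (data): 2 * 1480 B + 1338 B (last, 1338 <= 1480 OK)
Total bytes sent = payload + n_frags * header = 4298 + 3*20 = 4298 + 60 = 4358 B

3, 4358


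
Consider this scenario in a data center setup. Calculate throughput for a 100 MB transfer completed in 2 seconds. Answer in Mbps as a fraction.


Given: file = 100 MB, time = 2 s
File in Mb = 100 * 8 = 800 Mb
Throughput = 800 / 2 Mbps
Throughput = 400 Mbps

400


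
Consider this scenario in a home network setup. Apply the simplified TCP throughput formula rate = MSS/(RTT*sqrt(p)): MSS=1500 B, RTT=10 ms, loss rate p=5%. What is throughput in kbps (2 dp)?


Given: MSS = 1500 bytes, RTT = 10 ms, loss = 5%
RTT in seconds = 10 / 1000 = 0.01
Loss rate = 5% = 0.05
sqrt(loss) = sqrt(0.05) = 0.223606797750
Throughput (bytes/s) = 1500 / (0.01 * 0.223606797750) = 670820.3932
Throughput (kbps) = 670820.3932 * 8 / 1000 = 5366.563146 -> 5366.56 kbps (2 dp)

5366.56


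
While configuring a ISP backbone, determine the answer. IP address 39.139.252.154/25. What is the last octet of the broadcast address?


Given: IP = 39.139.252.154, prefix = /25
Host bits = 32 - 25 = 7
Network last octet = 154 AND mask = 128
Host part size = 2^7 - 1 = 127
Broadcast last octet = 128 OR 127 = 255

255


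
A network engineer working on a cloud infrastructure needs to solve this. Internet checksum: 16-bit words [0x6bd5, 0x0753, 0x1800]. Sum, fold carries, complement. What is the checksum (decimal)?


Given words: [0x6bd5, 0x0753, 0x1800]
Step 1: Sum all words
Raw sum = 27605 + 1875 + 6144 = 35624
One's complement = ~35624 & 0xFFFF = 29911

29911


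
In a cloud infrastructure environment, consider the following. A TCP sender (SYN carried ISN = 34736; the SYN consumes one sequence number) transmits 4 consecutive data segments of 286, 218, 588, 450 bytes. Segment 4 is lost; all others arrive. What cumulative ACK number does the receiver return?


SYN uses sequence number 34736; first data byte = ISN + 1 = 34737.
Segment 1: SEQ = 34737, len = 286 B, covers [34737, 35022]
Segment 2: SEQ = 35023, len = 218 B, covers [35023, 35240]
Segment 3: SEQ = 35241, len = 588 B, covers [35241, 35828]
Segment 4: SEQ = 35829, len = 450 B, covers [35829, 36278] [LOST]
In-order data received: bytes [34737, 35828] (segments 1..3).
Segment 4 missing -> gap begins at byte 35829.
Cumulative ACK = next expected in-order byte = 34737 + 286 + 218 + 588 = 35829

35829


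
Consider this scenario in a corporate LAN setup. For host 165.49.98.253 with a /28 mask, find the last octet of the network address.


Given: IP = 165.49.98.253, prefix = /28
Subnet mask = 255.255.255.240
Last octet of IP: 253
Last octet of mask: 240
Network last octet = 253 AND 240 = 240

240


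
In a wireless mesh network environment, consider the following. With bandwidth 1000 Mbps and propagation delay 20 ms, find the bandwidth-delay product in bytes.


Given: bandwidth = 1000 Mbps, delay = 20 ms
BDP in bits = 1000 * 10^6 * 20 / 1000
BDP in bits = 20000000
BDP in bytes = 20000000 / 8 = 2500000

2500000


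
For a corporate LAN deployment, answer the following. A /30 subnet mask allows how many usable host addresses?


Given: subnet mask /30
Host bits = 32 - 30 = 2
Total addresses = 2^2 = 4
Usable hosts = 4 - 2 (network + broadcast) = 2

2


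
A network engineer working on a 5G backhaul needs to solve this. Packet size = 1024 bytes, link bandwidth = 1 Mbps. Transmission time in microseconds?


Given: packet = 1024 bytes, bandwidth = 1 Mbps
Packet in bits = 1024 * 8 = 8192 bits
Bandwidth = 1 * 10^6 = 1000000 bps
Time = 8192 / 1000000 seconds
Time in us = 8192 * 10^6 / 1000000 = 8192

8192


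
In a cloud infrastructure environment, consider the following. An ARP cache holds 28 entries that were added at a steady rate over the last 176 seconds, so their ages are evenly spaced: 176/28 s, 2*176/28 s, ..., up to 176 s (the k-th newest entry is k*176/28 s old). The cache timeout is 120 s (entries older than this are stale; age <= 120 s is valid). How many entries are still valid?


Ages are k * 176/28 s for k = 1..28 (spacing = 6.2857 s).
Entry k is valid iff k * 176/28 <= 120 iff k <= 28 * 120 / 176 = 19.0909
n_valid = floor(19.0909) = 19
(n_stale = 28 - 19 = 9)

19


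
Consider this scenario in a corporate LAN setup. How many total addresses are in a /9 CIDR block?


Given: CIDR prefix /9
Host bits = 32 - 9 = 23
Total addresses = 2^23 = 8388608

8388608


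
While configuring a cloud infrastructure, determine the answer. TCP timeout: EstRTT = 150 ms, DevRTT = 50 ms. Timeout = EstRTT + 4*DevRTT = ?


Given: EstRTT = 150 ms, DevRTT = 50 ms
Timeout = EstRTT + 4 * DevRTT
4 * DevRTT = 4 * 50 = 200
Timeout = 150 + 200 = 350 ms

350


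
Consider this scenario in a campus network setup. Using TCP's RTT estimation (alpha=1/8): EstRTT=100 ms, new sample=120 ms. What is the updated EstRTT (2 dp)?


Given: EstRTT = 100 ms, SampleRTT = 120 ms, alpha = 1/8
New EstRTT = (1 - alpha) * EstRTT + alpha * SampleRTT
(7/8) * 100 = 87.5
(1/8) * 120 = 15
New EstRTT = 87.5 + 15 = 102.5 ms -> 102.50 ms (2 dp)

102.50


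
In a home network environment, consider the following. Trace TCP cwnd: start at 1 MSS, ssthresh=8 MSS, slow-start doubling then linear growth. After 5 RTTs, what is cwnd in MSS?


RTT 0: cwnd = 1 MSS (initial)
RTT 1: cwnd = 2 MSS (slow start, doubled)
RTT 2: cwnd = 4 MSS (slow start, doubled)
RTT 3: cwnd = 8 MSS (slow start, doubled)
RTT 4: cwnd = 9 MSS (congestion avoidance, +1)
RTT 5: cwnd = 10 MSS (congestion avoidance, +1)

10


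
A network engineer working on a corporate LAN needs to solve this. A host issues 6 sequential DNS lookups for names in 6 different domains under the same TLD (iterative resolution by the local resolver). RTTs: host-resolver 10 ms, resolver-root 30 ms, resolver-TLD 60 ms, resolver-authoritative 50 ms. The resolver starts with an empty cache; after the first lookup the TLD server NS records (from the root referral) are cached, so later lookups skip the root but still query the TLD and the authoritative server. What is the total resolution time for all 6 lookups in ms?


Lookup 1 (cold cache): local + root + TLD + auth = 10 + 30 + 60 + 50 = 150 ms
Lookups 2..6 (TLD NS cached -> skip root; new domain -> still ask TLD and auth): local + TLD + auth = 10 + 60 + 50 = 120 ms each
Remaining 5 lookups: 5 * 120 = 600 ms
Total = 150 + 600 = 750 ms

750


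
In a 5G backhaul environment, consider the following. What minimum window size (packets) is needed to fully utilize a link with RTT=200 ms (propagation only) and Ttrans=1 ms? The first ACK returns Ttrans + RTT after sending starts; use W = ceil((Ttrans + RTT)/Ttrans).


Given: Ttrans = 1 ms, RTT = 200 ms (= 2 * Tprop, Tprop = 100 ms)
Time until first ACK returns = Ttrans + RTT = 1 + 200 = 201 ms
Need W * Ttrans >= Ttrans + RTT  ->  W >= (Ttrans + RTT) / Ttrans
(Ttrans + RTT) / Ttrans = 201 / 1 = 201
W_min = ceil(201) = 201

201


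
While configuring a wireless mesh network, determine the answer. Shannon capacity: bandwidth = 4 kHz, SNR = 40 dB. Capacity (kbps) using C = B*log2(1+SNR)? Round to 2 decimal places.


Given: B = 4 kHz, SNR = 40 dB
SNR linear = 10^(40/10) = 10000
1 + SNR = 10001
log2(10001) = 13.2878566418
C = 4 * 1000 * 13.2878566418 = 53151.4266 bps
C = 53.151427 kbps -> 53.15 kbps (2 dp)

53.15


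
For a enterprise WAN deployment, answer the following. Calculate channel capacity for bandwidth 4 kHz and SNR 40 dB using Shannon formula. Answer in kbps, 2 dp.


Given: B = 4 kHz, SNR = 40 dB
SNR linear = 10^(40/10) = 10000
1 + SNR = 10001
log2(10001) = 13.2878566418
C = 4 * 1000 * 13.2878566418 = 53151.4266 bps
C = 53.151427 kbps -> 53.15 kbps (2 dp)

53.15


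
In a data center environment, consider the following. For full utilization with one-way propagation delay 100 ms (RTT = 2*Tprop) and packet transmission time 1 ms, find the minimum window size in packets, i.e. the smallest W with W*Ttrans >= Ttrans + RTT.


Given: Ttrans = 1 ms, RTT = 200 ms (= 2 * Tprop, Tprop = 100 ms)
Time until first ACK returns = Ttrans + RTT = 1 + 200 = 201 ms
Need W * Ttrans >= Ttrans + RTT  ->  W >= (Ttrans + RTT) / Ttrans
(Ttrans + RTT) / Ttrans = 201 / 1 = 201
W_min = ceil(201) = 201

201


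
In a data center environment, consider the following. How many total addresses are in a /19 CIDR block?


Given: CIDR prefix /19
Host bits = 32 - 19 = 13
Total addresses = 2^13 = 8192

8192


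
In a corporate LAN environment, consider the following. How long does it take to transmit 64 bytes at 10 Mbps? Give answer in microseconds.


Given: packet = 64 bytes, bandwidth = 10 Mbps
Packet in bits = 64 * 8 = 512 bits
Bandwidth = 10 * 10^6 = 10000000 bps
Time = 512 / 10000000 seconds
Time in us = 512 * 10^6 / 10000000 = 51.2

51.2


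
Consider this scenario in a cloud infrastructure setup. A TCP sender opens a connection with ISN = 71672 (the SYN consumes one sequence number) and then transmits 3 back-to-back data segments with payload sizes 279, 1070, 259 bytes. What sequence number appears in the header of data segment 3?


The SYN occupies sequence number ISN = 71672, so the first data byte is ISN + 1 = 71673.
SEQ of data segment i = (ISN + 1) + sum of payload sizes of segments 1..i-1.
Segment 1: SEQ = 71673, payload = 279 bytes
Segment 2: SEQ = 71952, payload = 1070 bytes
Segment 3: SEQ = 73022, payload = 259 bytes
SEQ of segment 3 = 71673 + 279 + 1070 = 73022

73022


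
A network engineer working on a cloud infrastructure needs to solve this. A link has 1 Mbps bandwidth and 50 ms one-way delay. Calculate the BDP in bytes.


Given: bandwidth = 1 Mbps, delay = 50 ms
BDP in bits = 1 * 10^6 * 50 / 1000
BDP in bits = 50000
BDP in bytes = 50000 / 8 = 6250

6250


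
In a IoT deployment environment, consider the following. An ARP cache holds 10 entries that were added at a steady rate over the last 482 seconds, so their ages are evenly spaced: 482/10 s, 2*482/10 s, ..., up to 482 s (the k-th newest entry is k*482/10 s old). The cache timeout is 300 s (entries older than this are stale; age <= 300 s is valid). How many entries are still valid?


Ages are k * 482/10 s for k = 1..10 (spacing = 48.2000 s).
Entry k is valid iff k * 482/10 <= 300 iff k <= 10 * 300 / 482 = 6.2241
n_valid = floor(6.2241) = 6
(n_stale = 10 - 6 = 4)

6


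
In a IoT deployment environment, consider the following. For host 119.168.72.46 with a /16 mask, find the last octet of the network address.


Given: IP = 119.168.72.46, prefix = /16
Subnet mask = 255.255.0.0
Last octet of IP: 46
Last octet of mask: 0
Network last octet = 46 AND 0 = 0

0


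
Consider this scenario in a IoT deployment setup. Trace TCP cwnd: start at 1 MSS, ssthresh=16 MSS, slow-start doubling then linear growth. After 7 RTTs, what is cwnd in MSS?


RTT 0: cwnd = 1 MSS (initial)
RTT 1: cwnd = 2 MSS (slow start, doubled)
RTT 2: cwnd = 4 MSS (slow start, doubled)
RTT 3: cwnd = 8 MSS (slow start, doubled)
RTT 4: cwnd = 16 MSS (slow start, doubled)
RTT 5: cwnd = 17 MSS (congestion avoidance, +1)
RTT 6: cwnd = 18 MSS (congestion avoidance, +1)
RTT 7: cwnd = 19 MSS (congestion avoidance, +1)

19


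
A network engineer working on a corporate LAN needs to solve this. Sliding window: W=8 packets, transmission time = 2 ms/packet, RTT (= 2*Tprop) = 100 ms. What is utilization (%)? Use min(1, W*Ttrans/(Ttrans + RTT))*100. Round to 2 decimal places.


Given: W = 8, Ttrans = 2 ms, RTT = 100 ms (= 2 * Tprop, Tprop = 50 ms)
Cycle time = Ttrans + RTT = 2 + 100 = 102 ms (first packet sent until its ACK returns)
W * Ttrans = 8 * 2 = 16 ms of sending per cycle
W * Ttrans / (Ttrans + RTT) = 16 / 102 = 0.156863
U = min(1, 0.156863) = 0.156863
U% = 15.69%

15.69


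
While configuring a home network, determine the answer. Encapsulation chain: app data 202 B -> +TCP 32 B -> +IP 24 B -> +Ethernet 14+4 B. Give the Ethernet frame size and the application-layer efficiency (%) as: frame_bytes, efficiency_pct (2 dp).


TCP segment = 202 + 32 = 234 B
IP packet = 234 + 24 = 258 B
Ethernet frame = 258 + 14 + 4 = 276 B
Efficiency = app / frame = 202 / 276 = 0.731884 = 73.1884% -> 73.19% (2 dp)

276, 73.19


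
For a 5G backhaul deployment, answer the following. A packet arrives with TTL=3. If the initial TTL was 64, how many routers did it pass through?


Given: initial TTL = 64, received TTL = 3
Hops = initial TTL - received TTL
Hops = 64 - 3 = 61

61


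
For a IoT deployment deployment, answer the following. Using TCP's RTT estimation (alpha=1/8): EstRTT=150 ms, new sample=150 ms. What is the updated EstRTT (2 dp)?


Given: EstRTT = 150 ms, SampleRTT = 150 ms, alpha = 1/8
New EstRTT = (1 - alpha) * EstRTT + alpha * SampleRTT
(7/8) * 150 = 131.25
(1/8) * 150 = 18.75
New EstRTT = 131.25 + 18.75 = 150 ms -> 150.00 ms (2 dp)

150.00


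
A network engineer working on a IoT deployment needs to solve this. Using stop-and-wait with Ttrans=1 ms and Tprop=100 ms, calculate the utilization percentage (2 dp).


Given: Ttrans = 1 ms, Tprop = 100 ms
RTT = 2 * Tprop = 2 * 100 = 200 ms
U = Ttrans / (Ttrans + RTT)
U = 1 / (1 + 200)
U = 1 / 201 = 0.004975
U% = 0.50%

0.50


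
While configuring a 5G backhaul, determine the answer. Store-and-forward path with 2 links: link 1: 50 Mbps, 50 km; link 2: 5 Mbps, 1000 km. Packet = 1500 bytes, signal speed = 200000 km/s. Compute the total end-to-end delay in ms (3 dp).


Packet = 1500 bytes = 12000 bits. Store-and-forward: sum (t_trans + t_prop) per link.
Link 1: t_trans = 12000/(50*10^6) s = 0.2400 ms; t_prop = 50/200000 s = 0.2500 ms; subtotal = 0.4900 ms
Link 2: t_trans = 12000/(5*10^6) s = 2.4000 ms; t_prop = 1000/200000 s = 5.0000 ms; subtotal = 7.4000 ms
End-to-end = 0.4900 + 7.4000 = 7.8900 ms -> 7.890 ms (3 dp)

7.890


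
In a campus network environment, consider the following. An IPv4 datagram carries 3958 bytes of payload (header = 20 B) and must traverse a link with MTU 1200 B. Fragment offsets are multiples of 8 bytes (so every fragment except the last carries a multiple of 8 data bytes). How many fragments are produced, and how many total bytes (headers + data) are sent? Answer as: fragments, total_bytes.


Max data per non-final fragment = floor((MTU - header)/8)*8 = floor((1200 - 20)/8)*8 = floor(1180/8)*8 = 1176 B
Final fragment needs no 8-byte alignment: it can carry up to MTU - header = 1180 B
Non-final fragments needed = ceil((payload - 1180) / 1176) = ceil(2778/1176) = ceil(2.3622) = 3
Number of fragments = 3 + 1 = 4
Fragment sizes (data): 3 * 1176 B + 430 B (last, 430 <= 1180 OK)
Total bytes sent = payload + n_frags * header = 3958 + 4*20 = 3958 + 80 = 4038 B

4, 4038


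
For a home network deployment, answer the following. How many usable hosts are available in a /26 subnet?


Given: subnet mask /26
Host bits = 32 - 26 = 6
Total addresses = 2^6 = 64
Usable hosts = 64 - 2 (network + broadcast) = 62

62


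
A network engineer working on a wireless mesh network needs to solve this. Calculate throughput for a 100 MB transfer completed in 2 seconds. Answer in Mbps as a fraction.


Given: file = 100 MB, time = 2 s
File in Mb = 100 * 8 = 800 Mb
Throughput = 800 / 2 Mbps
Throughput = 400 Mbps

400


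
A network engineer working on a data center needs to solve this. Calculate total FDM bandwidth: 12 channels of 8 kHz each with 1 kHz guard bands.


Given: 12 channels, 8 kHz each, guard = 1 kHz
Channel bandwidth = 12 * 8 = 96 kHz
Guard bands = 11 gaps * 1 kHz = 11 kHz
Total = 96 + 11 = 107 kHz

107


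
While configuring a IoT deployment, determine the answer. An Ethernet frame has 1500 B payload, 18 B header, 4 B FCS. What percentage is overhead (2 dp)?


Given: payload = 1500 B, header = 18 B, trailer = 4 B
Overhead bytes = header + trailer = 18 + 4 = 22
Total frame = payload + overhead = 1500 + 22 = 1522
Overhead % = 22 / 1522 * 100 = 1.4455% -> 1.45% (2 dp)

1.45


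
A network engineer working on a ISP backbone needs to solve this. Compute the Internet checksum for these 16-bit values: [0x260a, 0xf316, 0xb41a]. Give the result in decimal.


Given words: [0x260a, 0xf316, 0xb41a]
Step 1: Sum all words
Raw sum = 9738 + 62230 + 46106 = 118074
Step 2: Fold carry: (52538 + 1) = 52539
One's complement = ~52539 & 0xFFFF = 12996

12996


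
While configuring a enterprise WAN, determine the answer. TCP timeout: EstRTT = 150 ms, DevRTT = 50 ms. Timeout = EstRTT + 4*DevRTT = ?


Given: EstRTT = 150 ms, DevRTT = 50 ms
Timeout = EstRTT + 4 * DevRTT
4 * DevRTT = 4 * 50 = 200
Timeout = 150 + 200 = 350 ms

350


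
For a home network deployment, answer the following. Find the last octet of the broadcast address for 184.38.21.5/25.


Given: IP = 184.38.21.5, prefix = /25
Host bits = 32 - 25 = 7
Network last octet = 5 AND mask = 0
Host part size = 2^7 - 1 = 127
Broadcast last octet = 0 OR 127 = 127

127


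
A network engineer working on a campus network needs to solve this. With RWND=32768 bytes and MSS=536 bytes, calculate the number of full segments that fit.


Given: RWND = 32768 bytes, MSS = 536 bytes
Full segments = floor(RWND / MSS)
Full segments = floor(32768 / 536)
Full segments = floor(61.1343) = 61

61


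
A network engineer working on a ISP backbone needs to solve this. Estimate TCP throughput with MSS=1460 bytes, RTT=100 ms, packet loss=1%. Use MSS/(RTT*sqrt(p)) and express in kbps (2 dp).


Given: MSS = 1460 bytes, RTT = 100 ms, loss = 1%
RTT in seconds = 100 / 1000 = 0.1
Loss rate = 1% = 0.01
sqrt(loss) = sqrt(0.01) = 0.1
Throughput (bytes/s) = 1460 / (0.1 * 0.1) = 146000.0000
Throughput (kbps) = 146000.0000 * 8 / 1000 = 1168.000000 -> 1168.00 kbps (2 dp)

1168.00


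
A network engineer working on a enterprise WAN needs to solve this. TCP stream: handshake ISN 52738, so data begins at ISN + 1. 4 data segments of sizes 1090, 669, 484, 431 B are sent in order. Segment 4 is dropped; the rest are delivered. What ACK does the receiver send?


SYN uses sequence number 52738; first data byte = ISN + 1 = 52739.
Segment 1: SEQ = 52739, len = 1090 B, covers [52739, 53828]
Segment 2: SEQ = 53829, len = 669 B, covers [53829, 54497]
Segment 3: SEQ = 54498, len = 484 B, covers [54498, 54981]
Segment 4: SEQ = 54982, len = 431 B, covers [54982, 55412] [LOST]
In-order data received: bytes [52739, 54981] (segments 1..3).
Segment 4 missing -> gap begins at byte 54982.
Cumulative ACK = next expected in-order byte = 52739 + 1090 + 669 + 484 = 54982

54982
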